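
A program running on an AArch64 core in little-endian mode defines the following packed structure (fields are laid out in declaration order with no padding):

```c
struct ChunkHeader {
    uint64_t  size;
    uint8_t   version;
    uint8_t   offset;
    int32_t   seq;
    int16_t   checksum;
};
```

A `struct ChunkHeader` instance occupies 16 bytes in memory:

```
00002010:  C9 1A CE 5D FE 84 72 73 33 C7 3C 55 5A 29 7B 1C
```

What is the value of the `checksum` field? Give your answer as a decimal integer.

`checksum` follows `size` (8 B), `version` (1 B), `offset` (1 B), `seq` (4 B), so it starts at offset 8 + 1 + 1 + 4 = 14 and occupies 2 bytes.
Bytes at offsets 14..15: 7B 1C.
Little-endian: lowest address holds the least-significant byte.
Reassemble most-significant byte first: 1C 7B → 0x1C7B.
0x1C7B = 7291.

7291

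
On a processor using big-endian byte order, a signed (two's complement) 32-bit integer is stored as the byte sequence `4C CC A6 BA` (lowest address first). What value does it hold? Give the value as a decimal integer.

1288480442

Big-endian: lowest address holds the most-significant byte.
The bytes are already most-significant first: 0x4CCCA6BA.
0x4CCCA6BA = 1288480442.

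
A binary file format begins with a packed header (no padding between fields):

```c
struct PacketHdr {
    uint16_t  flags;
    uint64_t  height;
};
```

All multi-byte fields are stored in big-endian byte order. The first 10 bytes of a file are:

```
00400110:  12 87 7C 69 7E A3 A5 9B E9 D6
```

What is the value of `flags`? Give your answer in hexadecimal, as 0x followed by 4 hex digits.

0x1287

`flags` is the first field, at byte offset 0, occupying 2 bytes.
Bytes at offsets 0..1: 12 87.
Big-endian: lowest address holds the most-significant byte.
The bytes are already most-significant first: 0x1287.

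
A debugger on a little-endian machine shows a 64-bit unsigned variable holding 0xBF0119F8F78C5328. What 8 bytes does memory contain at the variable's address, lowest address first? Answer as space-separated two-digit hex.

Split into bytes (most-significant first): BF 01 19 F8 F7 8C 53 28.
In little-endian order the low byte comes first in memory.
So at ascending addresses the bytes are 28 53 8C F7 F8 19 01 BF.

28 53 8C F7 F8 19 01 BF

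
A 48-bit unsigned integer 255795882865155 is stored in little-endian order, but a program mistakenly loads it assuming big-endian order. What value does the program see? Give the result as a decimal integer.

255795882865155 in 48-bit hexadecimal is 0xE8A51EBBB203.
Stored little-endian, the bytes at ascending addresses are 03 B2 BB 1E A5 E8.
Read back as big-endian, the last byte is least significant, giving 0x03B2BB1EA5E8.
0x03B2BB1EA5E8 = 4066178409960.

4066178409960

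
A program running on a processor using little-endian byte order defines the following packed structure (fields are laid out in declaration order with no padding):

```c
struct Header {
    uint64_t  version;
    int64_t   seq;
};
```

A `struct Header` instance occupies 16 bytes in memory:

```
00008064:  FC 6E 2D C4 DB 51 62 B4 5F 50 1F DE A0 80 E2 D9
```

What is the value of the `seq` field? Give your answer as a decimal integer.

-2746491394332864417

`seq` follows `version` (8 bytes), so it starts at byte offset 8 and occupies 8 bytes.
Bytes at offsets 8..15: 5F 50 1F DE A0 80 E2 D9.
Little-endian stores the least-significant byte at the lowest address.
Reassemble most-significant byte first: D9 E2 80 A0 DE 1F 50 5F → 0xD9E280A0DE1F505F.
Top bit is set, so as a signed 64-bit value this is 0xD9E280A0DE1F505F − 2^64 = -2746491394332864417.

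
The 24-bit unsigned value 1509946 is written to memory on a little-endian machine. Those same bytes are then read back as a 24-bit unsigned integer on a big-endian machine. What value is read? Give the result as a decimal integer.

1509946 in 24-bit hexadecimal is 0x170A3A.
Stored little-endian, the bytes at ascending addresses are 3A 0A 17.
Read back as big-endian, the last byte is least significant, giving 0x3A0A17.
0x3A0A17 = 3803671.

3803671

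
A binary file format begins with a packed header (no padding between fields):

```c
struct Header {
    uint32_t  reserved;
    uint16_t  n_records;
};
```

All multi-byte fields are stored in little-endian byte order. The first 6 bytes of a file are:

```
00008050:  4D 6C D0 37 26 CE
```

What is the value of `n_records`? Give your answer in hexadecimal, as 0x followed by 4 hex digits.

0xCE26

`n_records` follows `reserved` (4 bytes), so it starts at byte offset 4 and occupies 2 bytes.
Bytes at offsets 4..5: 26 CE.
Little-endian: lowest address holds the least-significant byte.
Reassemble most-significant byte first: CE 26 → 0xCE26.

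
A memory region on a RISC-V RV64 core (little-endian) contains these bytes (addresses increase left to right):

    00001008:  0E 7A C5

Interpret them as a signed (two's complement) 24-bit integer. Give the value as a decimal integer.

-3835378

In little-endian order the low byte comes first in memory.
Reassemble most-significant byte first: C5 7A 0E → 0xC57A0E.
Top bit is set, so as a signed 24-bit value this is 0xC57A0E − 2^24 = -3835378.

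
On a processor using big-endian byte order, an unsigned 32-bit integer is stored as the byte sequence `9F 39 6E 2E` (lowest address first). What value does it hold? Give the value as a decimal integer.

Big-endian: lowest address holds the most-significant byte.
The bytes are already most-significant first: 0x9F396E2E.
0x9F396E2E = 2671341102.

2671341102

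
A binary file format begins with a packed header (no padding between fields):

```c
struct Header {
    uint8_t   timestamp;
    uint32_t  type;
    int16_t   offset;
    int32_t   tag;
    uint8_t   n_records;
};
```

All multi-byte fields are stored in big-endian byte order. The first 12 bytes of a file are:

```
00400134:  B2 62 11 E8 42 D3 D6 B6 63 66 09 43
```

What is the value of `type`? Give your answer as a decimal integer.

`type` follows `timestamp` (1 byte), so it starts at byte offset 1 and occupies 4 bytes.
Bytes at offsets 1..4: 62 11 E8 42.
Big-endian stores the most-significant byte at the lowest address.
The bytes are already most-significant first: 0x6211E842.
0x6211E842 = 1645340738.

1645340738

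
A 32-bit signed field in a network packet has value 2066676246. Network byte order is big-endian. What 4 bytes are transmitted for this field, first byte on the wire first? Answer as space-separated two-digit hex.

2066676246 in hexadecimal, padded to 32 bits, is 0x7B2EFA16.
Split into bytes (most-significant first): 7B 2E FA 16.
In big-endian order the high byte comes first in memory.
So the memory order matches the most-significant-first order: 7B 2E FA 16.

7B 2E FA 16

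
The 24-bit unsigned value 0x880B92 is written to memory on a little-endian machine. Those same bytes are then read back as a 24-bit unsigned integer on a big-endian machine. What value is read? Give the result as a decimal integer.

Stored little-endian, the bytes at ascending addresses are 92 0B 88.
Read back as big-endian, the last byte is least significant, giving 0x920B88.
0x920B88 = 9571208.

9571208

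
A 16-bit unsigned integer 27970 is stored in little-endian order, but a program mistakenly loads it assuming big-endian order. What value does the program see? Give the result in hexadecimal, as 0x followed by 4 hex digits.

27970 in 16-bit hexadecimal is 0x6D42.
Stored little-endian, the bytes at ascending addresses are 42 6D.
Read back as big-endian, the last byte is least significant, giving 0x426D.

0x426D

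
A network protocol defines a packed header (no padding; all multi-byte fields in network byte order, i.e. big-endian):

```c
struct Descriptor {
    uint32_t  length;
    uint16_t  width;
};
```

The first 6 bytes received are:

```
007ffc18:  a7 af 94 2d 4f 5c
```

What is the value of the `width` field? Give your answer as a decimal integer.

20316

`width` follows `length` (4 bytes), so it starts at byte offset 4 and occupies 2 bytes.
Bytes at offsets 4..5: 4F 5C.
Big-endian stores the most-significant byte at the lowest address.
The bytes are already most-significant first: 0x4F5C.
0x4F5C = 20316.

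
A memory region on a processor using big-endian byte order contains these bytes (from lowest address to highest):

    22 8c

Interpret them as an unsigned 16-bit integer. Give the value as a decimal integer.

8844

In big-endian order the high byte comes first in memory.
The bytes are already most-significant first: 0x228C.
0x228C = 8844.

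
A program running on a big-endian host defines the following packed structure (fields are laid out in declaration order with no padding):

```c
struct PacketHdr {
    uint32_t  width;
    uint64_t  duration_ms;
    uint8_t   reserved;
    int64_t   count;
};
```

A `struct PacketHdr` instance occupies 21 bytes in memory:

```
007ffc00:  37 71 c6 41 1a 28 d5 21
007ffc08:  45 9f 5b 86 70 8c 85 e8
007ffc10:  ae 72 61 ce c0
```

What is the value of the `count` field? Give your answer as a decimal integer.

`count` follows `width` (4 B), `duration_ms` (8 B), `reserved` (1 B), so it starts at offset 4 + 8 + 1 = 13 and occupies 8 bytes.
Bytes at offsets 13..20: 8C 85 E8 AE 72 61 CE C0.
Big-endian: lowest address holds the most-significant byte.
The bytes are already most-significant first: 0x8C85E8AE7261CEC0.
Top bit is set, so as a signed 64-bit value this is 0x8C85E8AE7261CEC0 − 2^64 = -8320988900556157248.

-8320988900556157248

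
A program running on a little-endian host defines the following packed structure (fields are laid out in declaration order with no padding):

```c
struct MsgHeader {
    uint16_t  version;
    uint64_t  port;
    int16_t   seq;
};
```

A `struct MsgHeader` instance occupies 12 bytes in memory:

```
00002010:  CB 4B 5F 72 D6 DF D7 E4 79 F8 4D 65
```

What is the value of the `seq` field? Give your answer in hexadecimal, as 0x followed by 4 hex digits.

0x654D

`seq` follows `version` (2 B), `port` (8 B), so it starts at offset 2 + 8 = 10 and occupies 2 bytes.
Bytes at offsets 10..11: 4D 65.
In little-endian order the low byte comes first in memory.
Reassemble most-significant byte first: 65 4D → 0x654D.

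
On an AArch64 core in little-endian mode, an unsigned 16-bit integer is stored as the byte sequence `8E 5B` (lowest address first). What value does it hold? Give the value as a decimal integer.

23438

Little-endian stores the least-significant byte at the lowest address.
Reassemble most-significant byte first: 5B 8E → 0x5B8E.
0x5B8E = 23438.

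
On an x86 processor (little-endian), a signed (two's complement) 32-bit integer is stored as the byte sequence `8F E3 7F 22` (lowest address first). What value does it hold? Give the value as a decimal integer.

578806671

Little-endian stores the least-significant byte at the lowest address.
Reassemble most-significant byte first: 22 7F E3 8F → 0x227FE38F.
0x227FE38F = 578806671.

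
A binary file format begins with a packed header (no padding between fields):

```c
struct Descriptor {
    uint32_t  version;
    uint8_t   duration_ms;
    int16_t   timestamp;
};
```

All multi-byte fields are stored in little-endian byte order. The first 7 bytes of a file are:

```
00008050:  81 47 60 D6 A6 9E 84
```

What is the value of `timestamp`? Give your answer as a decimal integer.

`timestamp` follows `version` (4 B), `duration_ms` (1 B), so it starts at offset 4 + 1 = 5 and occupies 2 bytes.
Bytes at offsets 5..6: 9E 84.
Little-endian stores the least-significant byte at the lowest address.
Reassemble most-significant byte first: 84 9E → 0x849E.
Top bit is set, so as a signed 16-bit value this is 0x849E − 2^16 = -31586.

-31586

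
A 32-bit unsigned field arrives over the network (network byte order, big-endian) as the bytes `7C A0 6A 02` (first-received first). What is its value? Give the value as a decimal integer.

In big-endian order the high byte comes first in memory.
The bytes are already most-significant first: 0x7CA06A02.
0x7CA06A02 = 2090887682.

2090887682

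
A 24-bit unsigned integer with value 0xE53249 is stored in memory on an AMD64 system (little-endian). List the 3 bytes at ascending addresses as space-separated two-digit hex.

Split into bytes (most-significant first): E5 32 49.
Little-endian: lowest address holds the least-significant byte.
So at ascending addresses the bytes are 49 32 E5.

49 32 E5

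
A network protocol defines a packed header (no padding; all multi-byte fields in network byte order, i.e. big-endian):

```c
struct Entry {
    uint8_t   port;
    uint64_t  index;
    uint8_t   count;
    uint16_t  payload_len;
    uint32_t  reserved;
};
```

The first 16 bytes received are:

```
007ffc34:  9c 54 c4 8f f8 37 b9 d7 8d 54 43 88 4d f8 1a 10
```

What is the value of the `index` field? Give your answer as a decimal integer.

`index` follows `port` (1 byte), so it starts at byte offset 1 and occupies 8 bytes.
Bytes at offsets 1..8: 54 C4 8F F8 37 B9 D7 8D.
Big-endian: lowest address holds the most-significant byte.
The bytes are already most-significant first: 0x54C48FF837B9D78D.
0x54C48FF837B9D78D = 6108165290870822797.

6108165290870822797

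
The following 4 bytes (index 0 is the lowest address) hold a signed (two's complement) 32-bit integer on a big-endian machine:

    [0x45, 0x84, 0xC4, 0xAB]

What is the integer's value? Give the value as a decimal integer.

In big-endian order the high byte comes first in memory.
The bytes are already most-significant first: 0x4584C4AB.
0x4584C4AB = 1166329003.

1166329003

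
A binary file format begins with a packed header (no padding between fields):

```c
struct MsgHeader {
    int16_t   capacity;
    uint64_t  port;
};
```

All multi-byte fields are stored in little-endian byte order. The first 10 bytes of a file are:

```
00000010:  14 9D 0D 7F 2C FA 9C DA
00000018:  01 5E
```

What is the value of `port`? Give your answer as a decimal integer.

`port` follows `capacity` (2 bytes), so it starts at byte offset 2 and occupies 8 bytes.
Bytes at offsets 2..9: 0D 7F 2C FA 9C DA 01 5E.
In little-endian order the low byte comes first in memory.
Reassemble most-significant byte first: 5E 01 DA 9C FA 2C 7F 0D → 0x5E01DA9CFA2C7F0D.
0x5E01DA9CFA2C7F0D = 6773935682288910093.

6773935682288910093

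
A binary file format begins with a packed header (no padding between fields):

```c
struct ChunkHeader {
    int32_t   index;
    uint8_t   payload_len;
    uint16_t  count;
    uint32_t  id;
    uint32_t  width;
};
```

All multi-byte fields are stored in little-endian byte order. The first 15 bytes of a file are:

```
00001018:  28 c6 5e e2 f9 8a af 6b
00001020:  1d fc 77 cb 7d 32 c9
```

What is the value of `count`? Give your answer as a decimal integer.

`count` follows `index` (4 B), `payload_len` (1 B), so it starts at offset 4 + 1 = 5 and occupies 2 bytes.
Bytes at offsets 5..6: 8A AF.
Little-endian stores the least-significant byte at the lowest address.
Reassemble most-significant byte first: AF 8A → 0xAF8A.
0xAF8A = 44938.

44938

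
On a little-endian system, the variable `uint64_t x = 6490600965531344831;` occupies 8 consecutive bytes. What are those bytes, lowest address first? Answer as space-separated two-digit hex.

BF 9F 4D 81 30 3F 13 5A

6490600965531344831 in hexadecimal, padded to 64 bits, is 0x5A133F30814D9FBF.
Split into bytes (most-significant first): 5A 13 3F 30 81 4D 9F BF.
In little-endian order the low byte comes first in memory.
So at ascending addresses the bytes are BF 9F 4D 81 30 3F 13 5A.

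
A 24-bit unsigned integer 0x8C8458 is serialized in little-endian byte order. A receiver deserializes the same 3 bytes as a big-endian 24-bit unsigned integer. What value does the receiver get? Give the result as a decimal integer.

5801100

Stored little-endian, the bytes at ascending addresses are 58 84 8C.
Read back as big-endian, the last byte is least significant, giving 0x58848C.
0x58848C = 5801100.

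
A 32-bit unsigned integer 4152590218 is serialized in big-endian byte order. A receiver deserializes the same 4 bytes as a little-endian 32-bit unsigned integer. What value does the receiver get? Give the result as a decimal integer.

2323612663

4152590218 in 32-bit hexadecimal is 0xF7837F8A.
Stored big-endian, the bytes at ascending addresses are F7 83 7F 8A.
Read back as little-endian, the first byte is least significant, giving 0x8A7F83F7.
0x8A7F83F7 = 2323612663.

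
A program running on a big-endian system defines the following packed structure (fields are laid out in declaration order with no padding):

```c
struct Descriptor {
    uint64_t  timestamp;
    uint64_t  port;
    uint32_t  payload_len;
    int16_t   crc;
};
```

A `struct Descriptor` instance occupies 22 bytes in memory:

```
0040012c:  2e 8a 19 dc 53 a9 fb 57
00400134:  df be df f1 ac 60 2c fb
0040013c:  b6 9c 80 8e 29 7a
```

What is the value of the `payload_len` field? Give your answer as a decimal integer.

3063709838

`payload_len` follows `timestamp` (8 B), `port` (8 B), so it starts at offset 8 + 8 = 16 and occupies 4 bytes.
Bytes at offsets 16..19: B6 9C 80 8E.
Big-endian: lowest address holds the most-significant byte.
The bytes are already most-significant first: 0xB69C808E.
0xB69C808E = 3063709838.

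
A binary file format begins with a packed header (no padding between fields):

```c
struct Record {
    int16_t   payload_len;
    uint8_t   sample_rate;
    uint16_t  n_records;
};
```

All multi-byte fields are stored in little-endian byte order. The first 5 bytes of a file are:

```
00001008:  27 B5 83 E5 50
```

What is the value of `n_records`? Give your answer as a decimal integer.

20709

`n_records` follows `payload_len` (2 B), `sample_rate` (1 B), so it starts at offset 2 + 1 = 3 and occupies 2 bytes.
Bytes at offsets 3..4: E5 50.
Little-endian stores the least-significant byte at the lowest address.
Reassemble most-significant byte first: 50 E5 → 0x50E5.
0x50E5 = 20709.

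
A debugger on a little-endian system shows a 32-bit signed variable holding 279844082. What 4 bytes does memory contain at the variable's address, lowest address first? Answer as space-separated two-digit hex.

279844082 in hexadecimal, padded to 32 bits, is 0x10AE14F2.
Split into bytes (most-significant first): 10 AE 14 F2.
Little-endian: lowest address holds the least-significant byte.
So at ascending addresses the bytes are F2 14 AE 10.

F2 14 AE 10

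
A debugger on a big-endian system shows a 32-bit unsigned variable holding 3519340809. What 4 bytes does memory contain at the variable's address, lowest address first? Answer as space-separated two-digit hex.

D1 C4 E1 09

3519340809 in hexadecimal, padded to 32 bits, is 0xD1C4E109.
Split into bytes (most-significant first): D1 C4 E1 09.
Big-endian: lowest address holds the most-significant byte.
So the memory order matches the most-significant-first order: D1 C4 E1 09.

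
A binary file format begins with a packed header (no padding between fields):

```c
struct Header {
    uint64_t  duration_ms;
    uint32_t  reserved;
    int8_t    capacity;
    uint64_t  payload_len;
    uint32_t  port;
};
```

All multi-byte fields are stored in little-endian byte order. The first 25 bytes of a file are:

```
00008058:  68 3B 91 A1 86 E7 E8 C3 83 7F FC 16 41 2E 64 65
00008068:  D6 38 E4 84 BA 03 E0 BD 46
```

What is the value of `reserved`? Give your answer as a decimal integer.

385646467

`reserved` follows `duration_ms` (8 bytes), so it starts at byte offset 8 and occupies 4 bytes.
Bytes at offsets 8..11: 83 7F FC 16.
Little-endian: lowest address holds the least-significant byte.
Reassemble most-significant byte first: 16 FC 7F 83 → 0x16FC7F83.
0x16FC7F83 = 385646467.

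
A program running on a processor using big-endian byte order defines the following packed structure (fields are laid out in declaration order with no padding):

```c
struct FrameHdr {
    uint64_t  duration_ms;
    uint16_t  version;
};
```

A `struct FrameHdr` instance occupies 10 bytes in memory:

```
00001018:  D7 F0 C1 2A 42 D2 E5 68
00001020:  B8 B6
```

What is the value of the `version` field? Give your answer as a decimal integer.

`version` follows `duration_ms` (8 bytes), so it starts at byte offset 8 and occupies 2 bytes.
Bytes at offsets 8..9: B8 B6.
In big-endian order the high byte comes first in memory.
The bytes are already most-significant first: 0xB8B6.
0xB8B6 = 47286.

47286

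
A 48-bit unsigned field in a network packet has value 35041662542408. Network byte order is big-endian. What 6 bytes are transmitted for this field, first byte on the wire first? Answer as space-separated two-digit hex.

1F DE C5 D9 22 48

35041662542408 in hexadecimal, padded to 48 bits, is 0x1FDEC5D92248.
Split into bytes (most-significant first): 1F DE C5 D9 22 48.
Big-endian: lowest address holds the most-significant byte.
So the memory order matches the most-significant-first order: 1F DE C5 D9 22 48.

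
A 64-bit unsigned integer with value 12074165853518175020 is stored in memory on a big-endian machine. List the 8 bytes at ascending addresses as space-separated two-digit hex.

12074165853518175020 in hexadecimal, padded to 64 bits, is 0xA7900DDF421A1B2C.
Split into bytes (most-significant first): A7 90 0D DF 42 1A 1B 2C.
Big-endian stores the most-significant byte at the lowest address.
So the memory order matches the most-significant-first order: A7 90 0D DF 42 1A 1B 2C.

A7 90 0D DF 42 1A 1B 2C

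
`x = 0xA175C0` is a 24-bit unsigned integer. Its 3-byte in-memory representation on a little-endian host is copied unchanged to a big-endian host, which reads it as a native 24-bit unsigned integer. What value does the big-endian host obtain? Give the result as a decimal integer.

12613025

Stored little-endian, the bytes at ascending addresses are C0 75 A1.
Read back as big-endian, the last byte is least significant, giving 0xC075A1.
0xC075A1 = 12613025.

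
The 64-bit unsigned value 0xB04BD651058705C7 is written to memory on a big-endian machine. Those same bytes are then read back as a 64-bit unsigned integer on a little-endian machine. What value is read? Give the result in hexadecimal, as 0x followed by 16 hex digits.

0xC705870551D64BB0

Stored big-endian, the bytes at ascending addresses are B0 4B D6 51 05 87 05 C7.
Read back as little-endian, the first byte is least significant, giving 0xC705870551D64BB0.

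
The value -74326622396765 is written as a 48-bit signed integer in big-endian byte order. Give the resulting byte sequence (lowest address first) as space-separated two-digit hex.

BC 66 7C 13 1E A3

Two's complement of -74326622396765 in 48 bits: 74326622396765 = 0x439983ECE15D; invert → 0xBC667C131EA2; add 1 → 0xBC667C131EA3.
Split into bytes (most-significant first): BC 66 7C 13 1E A3.
Big-endian stores the most-significant byte at the lowest address.
So the memory order matches the most-significant-first order: BC 66 7C 13 1E A3.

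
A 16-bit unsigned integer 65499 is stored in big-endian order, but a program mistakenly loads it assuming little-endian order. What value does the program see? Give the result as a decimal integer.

56319

65499 in 16-bit hexadecimal is 0xFFDB.
Stored big-endian, the bytes at ascending addresses are FF DB.
Read back as little-endian, the first byte is least significant, giving 0xDBFF.
0xDBFF = 56319.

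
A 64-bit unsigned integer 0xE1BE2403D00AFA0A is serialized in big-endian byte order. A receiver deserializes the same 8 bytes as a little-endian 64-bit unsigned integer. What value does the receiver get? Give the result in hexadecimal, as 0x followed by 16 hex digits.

Stored big-endian, the bytes at ascending addresses are E1 BE 24 03 D0 0A FA 0A.
Read back as little-endian, the first byte is least significant, giving 0x0AFA0AD00324BEE1.

0x0AFA0AD00324BEE1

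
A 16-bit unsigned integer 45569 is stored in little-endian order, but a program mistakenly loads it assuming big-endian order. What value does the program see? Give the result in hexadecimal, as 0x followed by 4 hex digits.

45569 in 16-bit hexadecimal is 0xB201.
Stored little-endian, the bytes at ascending addresses are 01 B2.
Read back as big-endian, the last byte is least significant, giving 0x01B2.

0x01B2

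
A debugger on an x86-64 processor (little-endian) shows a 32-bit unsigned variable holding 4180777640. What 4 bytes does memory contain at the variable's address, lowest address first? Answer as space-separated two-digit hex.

4180777640 in hexadecimal, padded to 32 bits, is 0xF9319AA8.
Split into bytes (most-significant first): F9 31 9A A8.
Little-endian: lowest address holds the least-significant byte.
So at ascending addresses the bytes are A8 9A 31 F9.

A8 9A 31 F9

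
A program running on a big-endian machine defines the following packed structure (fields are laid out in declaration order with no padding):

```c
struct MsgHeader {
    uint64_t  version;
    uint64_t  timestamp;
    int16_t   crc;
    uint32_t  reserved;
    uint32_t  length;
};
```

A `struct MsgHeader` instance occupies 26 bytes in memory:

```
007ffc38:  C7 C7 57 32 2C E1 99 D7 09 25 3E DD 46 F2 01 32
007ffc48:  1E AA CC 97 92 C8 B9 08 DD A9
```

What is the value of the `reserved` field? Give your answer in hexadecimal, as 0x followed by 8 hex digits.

0xCC9792C8

`reserved` follows `version` (8 B), `timestamp` (8 B), `crc` (2 B), so it starts at offset 8 + 8 + 2 = 18 and occupies 4 bytes.
Bytes at offsets 18..21: CC 97 92 C8.
Big-endian stores the most-significant byte at the lowest address.
The bytes are already most-significant first: 0xCC9792C8.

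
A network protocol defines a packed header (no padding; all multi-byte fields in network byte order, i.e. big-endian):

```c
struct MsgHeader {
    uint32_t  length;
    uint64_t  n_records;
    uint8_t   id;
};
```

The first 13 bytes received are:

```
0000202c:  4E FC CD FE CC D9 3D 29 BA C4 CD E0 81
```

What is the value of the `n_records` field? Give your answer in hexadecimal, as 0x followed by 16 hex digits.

0xCCD93D29BAC4CDE0

`n_records` follows `length` (4 bytes), so it starts at byte offset 4 and occupies 8 bytes.
Bytes at offsets 4..11: CC D9 3D 29 BA C4 CD E0.
In big-endian order the high byte comes first in memory.
The bytes are already most-significant first: 0xCCD93D29BAC4CDE0.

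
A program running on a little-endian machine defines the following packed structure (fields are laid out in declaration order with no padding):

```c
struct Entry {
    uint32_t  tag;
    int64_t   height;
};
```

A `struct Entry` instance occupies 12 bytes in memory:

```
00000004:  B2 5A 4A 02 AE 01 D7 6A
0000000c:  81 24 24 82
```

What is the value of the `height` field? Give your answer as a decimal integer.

-9069083611355479634

`height` follows `tag` (4 bytes), so it starts at byte offset 4 and occupies 8 bytes.
Bytes at offsets 4..11: AE 01 D7 6A 81 24 24 82.
Little-endian: lowest address holds the least-significant byte.
Reassemble most-significant byte first: 82 24 24 81 6A D7 01 AE → 0x822424816AD701AE.
Top bit is set, so as a signed 64-bit value this is 0x822424816AD701AE − 2^64 = -9069083611355479634.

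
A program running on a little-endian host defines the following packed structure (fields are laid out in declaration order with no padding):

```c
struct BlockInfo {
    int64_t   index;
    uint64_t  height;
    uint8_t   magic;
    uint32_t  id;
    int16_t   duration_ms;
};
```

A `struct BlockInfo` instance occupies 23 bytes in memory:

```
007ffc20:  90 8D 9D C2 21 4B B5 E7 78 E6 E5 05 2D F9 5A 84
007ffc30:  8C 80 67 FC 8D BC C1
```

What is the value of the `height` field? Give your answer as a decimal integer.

`height` follows `index` (8 bytes), so it starts at byte offset 8 and occupies 8 bytes.
Bytes at offsets 8..15: 78 E6 E5 05 2D F9 5A 84.
Little-endian: lowest address holds the least-significant byte.
Reassemble most-significant byte first: 84 5A F9 2D 05 E5 E6 78 → 0x845AF92D05E5E678.
0x845AF92D05E5E678 = 9537209132678243960.

9537209132678243960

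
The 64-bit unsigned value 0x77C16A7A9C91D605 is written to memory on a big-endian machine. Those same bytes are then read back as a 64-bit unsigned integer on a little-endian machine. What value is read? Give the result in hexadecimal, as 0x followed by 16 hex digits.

Stored big-endian, the bytes at ascending addresses are 77 C1 6A 7A 9C 91 D6 05.
Read back as little-endian, the first byte is least significant, giving 0x05D6919C7A6AC177.

0x05D6919C7A6AC177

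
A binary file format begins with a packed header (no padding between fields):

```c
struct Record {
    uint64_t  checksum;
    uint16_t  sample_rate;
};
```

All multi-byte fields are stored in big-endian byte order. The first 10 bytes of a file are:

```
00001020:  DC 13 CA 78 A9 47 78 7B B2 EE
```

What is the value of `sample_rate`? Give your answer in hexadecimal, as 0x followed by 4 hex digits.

0xB2EE

`sample_rate` follows `checksum` (8 bytes), so it starts at byte offset 8 and occupies 2 bytes.
Bytes at offsets 8..9: B2 EE.
Big-endian stores the most-significant byte at the lowest address.
The bytes are already most-significant first: 0xB2EE.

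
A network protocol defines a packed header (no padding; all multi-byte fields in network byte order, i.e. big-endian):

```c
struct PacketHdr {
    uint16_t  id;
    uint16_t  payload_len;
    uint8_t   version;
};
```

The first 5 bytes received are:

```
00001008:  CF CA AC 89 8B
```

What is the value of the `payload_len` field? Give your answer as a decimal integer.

44169

`payload_len` follows `id` (2 bytes), so it starts at byte offset 2 and occupies 2 bytes.
Bytes at offsets 2..3: AC 89.
Big-endian stores the most-significant byte at the lowest address.
The bytes are already most-significant first: 0xAC89.
0xAC89 = 44169.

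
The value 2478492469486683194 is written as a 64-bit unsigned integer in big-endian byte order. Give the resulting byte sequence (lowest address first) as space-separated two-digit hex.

22 65 5F C4 F6 3C 04 3A

2478492469486683194 in hexadecimal, padded to 64 bits, is 0x22655FC4F63C043A.
Split into bytes (most-significant first): 22 65 5F C4 F6 3C 04 3A.
Big-endian stores the most-significant byte at the lowest address.
So the memory order matches the most-significant-first order: 22 65 5F C4 F6 3C 04 3A.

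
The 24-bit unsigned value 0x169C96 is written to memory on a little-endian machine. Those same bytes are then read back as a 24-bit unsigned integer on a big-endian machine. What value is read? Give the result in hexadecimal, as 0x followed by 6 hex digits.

Stored little-endian, the bytes at ascending addresses are 96 9C 16.
Read back as big-endian, the last byte is least significant, giving 0x969C16.

0x969C16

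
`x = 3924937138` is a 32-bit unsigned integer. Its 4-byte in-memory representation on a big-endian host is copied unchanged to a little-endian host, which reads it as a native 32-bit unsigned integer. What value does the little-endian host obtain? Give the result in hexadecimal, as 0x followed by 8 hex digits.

0xB2C9F1E9

3924937138 in 32-bit hexadecimal is 0xE9F1C9B2.
Stored big-endian, the bytes at ascending addresses are E9 F1 C9 B2.
Read back as little-endian, the first byte is least significant, giving 0xB2C9F1E9.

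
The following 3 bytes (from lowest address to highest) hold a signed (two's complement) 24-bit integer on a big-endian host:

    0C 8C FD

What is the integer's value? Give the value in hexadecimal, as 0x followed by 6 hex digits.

0x0C8CFD

Big-endian: lowest address holds the most-significant byte.
The bytes are already most-significant first: 0x0C8CFD.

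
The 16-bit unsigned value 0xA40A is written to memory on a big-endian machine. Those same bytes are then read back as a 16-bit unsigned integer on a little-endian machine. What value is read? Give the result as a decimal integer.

Stored big-endian, the bytes at ascending addresses are A4 0A.
Read back as little-endian, the first byte is least significant, giving 0x0AA4.
0x0AA4 = 2724.

2724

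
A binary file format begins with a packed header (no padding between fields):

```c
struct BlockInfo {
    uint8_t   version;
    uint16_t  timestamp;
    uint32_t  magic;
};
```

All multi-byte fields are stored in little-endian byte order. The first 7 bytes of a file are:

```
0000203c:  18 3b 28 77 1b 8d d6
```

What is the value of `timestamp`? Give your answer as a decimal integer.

`timestamp` follows `version` (1 byte), so it starts at byte offset 1 and occupies 2 bytes.
Bytes at offsets 1..2: 3B 28.
Little-endian stores the least-significant byte at the lowest address.
Reassemble most-significant byte first: 28 3B → 0x283B.
0x283B = 10299.

10299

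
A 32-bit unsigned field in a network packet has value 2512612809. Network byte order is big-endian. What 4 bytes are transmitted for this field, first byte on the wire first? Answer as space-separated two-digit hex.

2512612809 in hexadecimal, padded to 32 bits, is 0x95C36DC9.
Split into bytes (most-significant first): 95 C3 6D C9.
In big-endian order the high byte comes first in memory.
So the memory order matches the most-significant-first order: 95 C3 6D C9.

95 C3 6D C9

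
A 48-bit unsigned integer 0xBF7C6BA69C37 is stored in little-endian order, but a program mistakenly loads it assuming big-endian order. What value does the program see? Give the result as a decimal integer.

61145946487999

Stored little-endian, the bytes at ascending addresses are 37 9C A6 6B 7C BF.
Read back as big-endian, the last byte is least significant, giving 0x379CA66B7CBF.
0x379CA66B7CBF = 61145946487999.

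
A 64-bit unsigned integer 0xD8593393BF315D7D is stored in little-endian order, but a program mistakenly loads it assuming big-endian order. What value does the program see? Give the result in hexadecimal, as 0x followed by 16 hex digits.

0x7D5D31BF933359D8

Stored little-endian, the bytes at ascending addresses are 7D 5D 31 BF 93 33 59 D8.
Read back as big-endian, the last byte is least significant, giving 0x7D5D31BF933359D8.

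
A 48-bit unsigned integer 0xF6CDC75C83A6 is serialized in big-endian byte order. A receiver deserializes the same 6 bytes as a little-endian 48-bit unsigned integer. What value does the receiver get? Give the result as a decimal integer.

Stored big-endian, the bytes at ascending addresses are F6 CD C7 5C 83 A6.
Read back as little-endian, the first byte is least significant, giving 0xA6835CC7CDF6.
0xA6835CC7CDF6 = 183083127524854.

183083127524854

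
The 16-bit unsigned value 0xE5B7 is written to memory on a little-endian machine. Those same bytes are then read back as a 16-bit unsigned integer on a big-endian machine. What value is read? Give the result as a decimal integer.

Stored little-endian, the bytes at ascending addresses are B7 E5.
Read back as big-endian, the last byte is least significant, giving 0xB7E5.
0xB7E5 = 47077.

47077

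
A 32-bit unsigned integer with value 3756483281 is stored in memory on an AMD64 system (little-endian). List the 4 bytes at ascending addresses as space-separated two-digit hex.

D1 62 E7 DF

3756483281 in hexadecimal, padded to 32 bits, is 0xDFE762D1.
Split into bytes (most-significant first): DF E7 62 D1.
In little-endian order the low byte comes first in memory.
So at ascending addresses the bytes are D1 62 E7 DF.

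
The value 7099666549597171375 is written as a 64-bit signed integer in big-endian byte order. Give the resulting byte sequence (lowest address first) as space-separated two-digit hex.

62 87 15 1C 78 76 6E AF

7099666549597171375 in hexadecimal, padded to 64 bits, is 0x6287151C78766EAF.
Split into bytes (most-significant first): 62 87 15 1C 78 76 6E AF.
Big-endian: lowest address holds the most-significant byte.
So the memory order matches the most-significant-first order: 62 87 15 1C 78 76 6E AF.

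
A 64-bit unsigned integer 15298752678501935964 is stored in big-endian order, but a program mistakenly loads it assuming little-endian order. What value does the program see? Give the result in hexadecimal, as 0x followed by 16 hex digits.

15298752678501935964 in 64-bit hexadecimal is 0xD45016813CA9EB5C.
Stored big-endian, the bytes at ascending addresses are D4 50 16 81 3C A9 EB 5C.
Read back as little-endian, the first byte is least significant, giving 0x5CEBA93C811650D4.

0x5CEBA93C811650D4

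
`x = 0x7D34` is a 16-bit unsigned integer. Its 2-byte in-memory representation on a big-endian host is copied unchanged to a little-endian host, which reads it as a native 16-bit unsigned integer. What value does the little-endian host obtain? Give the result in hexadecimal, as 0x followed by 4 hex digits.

Stored big-endian, the bytes at ascending addresses are 7D 34.
Read back as little-endian, the first byte is least significant, giving 0x347D.

0x347D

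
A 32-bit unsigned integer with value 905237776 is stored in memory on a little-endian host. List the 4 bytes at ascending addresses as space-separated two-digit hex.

10 D5 F4 35

905237776 in hexadecimal, padded to 32 bits, is 0x35F4D510.
Split into bytes (most-significant first): 35 F4 D5 10.
Little-endian: lowest address holds the least-significant byte.
So at ascending addresses the bytes are 10 D5 F4 35.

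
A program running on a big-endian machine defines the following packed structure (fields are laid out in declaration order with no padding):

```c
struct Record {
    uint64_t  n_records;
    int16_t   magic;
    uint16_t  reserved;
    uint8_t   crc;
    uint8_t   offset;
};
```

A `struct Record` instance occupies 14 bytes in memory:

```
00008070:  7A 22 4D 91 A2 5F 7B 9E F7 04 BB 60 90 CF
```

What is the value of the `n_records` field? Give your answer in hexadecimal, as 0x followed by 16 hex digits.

0x7A224D91A25F7B9E

`n_records` is the first field, at byte offset 0, occupying 8 bytes.
Bytes at offsets 0..7: 7A 22 4D 91 A2 5F 7B 9E.
Big-endian stores the most-significant byte at the lowest address.
The bytes are already most-significant first: 0x7A224D91A25F7B9E.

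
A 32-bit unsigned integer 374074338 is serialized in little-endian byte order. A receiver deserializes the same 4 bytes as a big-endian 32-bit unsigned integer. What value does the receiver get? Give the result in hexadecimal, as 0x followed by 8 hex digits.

0xE2EB4B16

374074338 in 32-bit hexadecimal is 0x164BEBE2.
Stored little-endian, the bytes at ascending addresses are E2 EB 4B 16.
Read back as big-endian, the last byte is least significant, giving 0xE2EB4B16.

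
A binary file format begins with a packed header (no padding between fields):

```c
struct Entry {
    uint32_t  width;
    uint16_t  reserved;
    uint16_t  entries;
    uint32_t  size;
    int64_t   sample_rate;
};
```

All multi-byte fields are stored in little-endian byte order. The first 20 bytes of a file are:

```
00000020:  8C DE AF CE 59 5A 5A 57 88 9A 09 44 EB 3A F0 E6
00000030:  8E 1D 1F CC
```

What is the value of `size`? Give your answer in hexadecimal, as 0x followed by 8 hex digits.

`size` follows `width` (4 B), `reserved` (2 B), `entries` (2 B), so it starts at offset 4 + 2 + 2 = 8 and occupies 4 bytes.
Bytes at offsets 8..11: 88 9A 09 44.
In little-endian order the low byte comes first in memory.
Reassemble most-significant byte first: 44 09 9A 88 → 0x44099A88.

0x44099A88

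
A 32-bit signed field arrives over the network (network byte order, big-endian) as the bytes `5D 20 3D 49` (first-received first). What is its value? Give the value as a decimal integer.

1562393929

In big-endian order the high byte comes first in memory.
The bytes are already most-significant first: 0x5D203D49.
0x5D203D49 = 1562393929.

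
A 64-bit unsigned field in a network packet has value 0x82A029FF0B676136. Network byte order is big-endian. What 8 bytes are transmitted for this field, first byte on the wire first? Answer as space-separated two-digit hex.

Split into bytes (most-significant first): 82 A0 29 FF 0B 67 61 36.
Big-endian: lowest address holds the most-significant byte.
So the memory order matches the most-significant-first order: 82 A0 29 FF 0B 67 61 36.

82 A0 29 FF 0B 67 61 36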